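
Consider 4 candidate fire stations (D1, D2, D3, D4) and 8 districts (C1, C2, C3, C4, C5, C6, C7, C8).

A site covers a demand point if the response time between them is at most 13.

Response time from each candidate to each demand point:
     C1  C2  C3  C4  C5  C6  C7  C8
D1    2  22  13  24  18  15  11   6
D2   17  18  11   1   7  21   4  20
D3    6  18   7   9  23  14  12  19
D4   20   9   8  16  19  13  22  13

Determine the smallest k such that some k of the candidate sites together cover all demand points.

3

Coverage sets (demand points within 13 of each site):
  D1: {C1, C3, C7, C8}
  D2: {C3, C4, C5, C7}
  D3: {C1, C3, C4, C7}
  D4: {C2, C3, C6, C8}
No 2 sites suffice: every size-2 union leaves at least one demand point uncovered.
But {D1, D2, D4} covers everything, so the minimum is 3.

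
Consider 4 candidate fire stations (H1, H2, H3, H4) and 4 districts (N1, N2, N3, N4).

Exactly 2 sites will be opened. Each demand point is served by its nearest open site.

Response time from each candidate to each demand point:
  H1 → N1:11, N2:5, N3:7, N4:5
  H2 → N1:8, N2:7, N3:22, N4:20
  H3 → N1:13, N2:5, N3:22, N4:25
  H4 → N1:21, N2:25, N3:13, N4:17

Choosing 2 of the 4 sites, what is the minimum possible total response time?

Open {H1, H2}.
  N1→H2 8, N2→H1 5, N3→H1 7, N4→H1 5  ⇒ total 25.
Compare {H1, H3}: total 28.
Compare {H1, H4}: total 28.
No size-2 selection does better; minimum is 25.

25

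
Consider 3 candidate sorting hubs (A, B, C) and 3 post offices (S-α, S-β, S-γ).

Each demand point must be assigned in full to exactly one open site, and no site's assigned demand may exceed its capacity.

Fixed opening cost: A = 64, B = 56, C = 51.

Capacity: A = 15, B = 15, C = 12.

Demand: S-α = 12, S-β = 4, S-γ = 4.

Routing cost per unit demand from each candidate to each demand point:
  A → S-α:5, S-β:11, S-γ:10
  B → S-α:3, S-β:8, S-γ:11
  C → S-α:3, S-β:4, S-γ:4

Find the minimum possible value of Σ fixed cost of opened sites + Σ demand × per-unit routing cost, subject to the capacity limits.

175

Open {B, C}; cheapest assignment that respects the capacities:
  B (cap 15, load 12): S-α — cost 12×3 = 36
  C (cap 12, load 8): S-β, S-γ — cost 4×4 + 4×4 = 32
  Shipping 68, fixed 107 → total 175.
  Any other capacity-feasible assignment to {B, C} ships for at least 68.
Compare {A, C}: its best feasible assignment gives total 207.
Compare {A, B, C}: its best feasible assignment gives total 239.
Every other set of open sites that can feasibly serve all demand totals ≥ 207 even under its best assignment. Minimum: 175.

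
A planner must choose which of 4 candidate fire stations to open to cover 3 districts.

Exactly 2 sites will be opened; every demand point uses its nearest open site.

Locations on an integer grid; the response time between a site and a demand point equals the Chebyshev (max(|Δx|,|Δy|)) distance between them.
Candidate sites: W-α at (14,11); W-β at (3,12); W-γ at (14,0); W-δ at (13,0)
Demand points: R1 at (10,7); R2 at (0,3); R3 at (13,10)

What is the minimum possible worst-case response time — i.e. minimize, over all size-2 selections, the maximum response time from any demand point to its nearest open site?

Open {W-α, W-β}.
  Farthest demand point is R2 at response time 9 (to W-β); all others are ≤ 9.
With {W-β, W-γ} the worst case is 10.
With {W-β, W-δ} the worst case is 10.
No size-2 selection achieves below 9.

9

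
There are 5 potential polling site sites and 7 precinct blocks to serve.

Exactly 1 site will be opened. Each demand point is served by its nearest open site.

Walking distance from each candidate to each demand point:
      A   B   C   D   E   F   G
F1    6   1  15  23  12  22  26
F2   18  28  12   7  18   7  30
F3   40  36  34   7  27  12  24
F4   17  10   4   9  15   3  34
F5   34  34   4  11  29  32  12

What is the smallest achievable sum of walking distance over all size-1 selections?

92

Open {F4}.
  A→F4 17, B→F4 10, C→F4 4, D→F4 9, E→F4 15, F→F4 3, G→F4 34  ⇒ total 92.
Compare {F1}: total 105.
Compare {F2}: total 120.
No size-1 selection does better; minimum is 92.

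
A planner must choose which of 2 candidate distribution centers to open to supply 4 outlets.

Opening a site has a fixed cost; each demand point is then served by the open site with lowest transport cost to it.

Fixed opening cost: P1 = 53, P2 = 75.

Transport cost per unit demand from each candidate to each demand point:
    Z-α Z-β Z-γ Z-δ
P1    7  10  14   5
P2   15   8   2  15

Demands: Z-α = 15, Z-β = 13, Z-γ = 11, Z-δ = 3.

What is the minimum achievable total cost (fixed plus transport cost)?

374

Open {P1, P2}: assign each demand point to its cheapest open site.
  Z-α→P1 15×7=105, Z-β→P2 13×8=104, Z-γ→P2 11×2=22, Z-δ→P1 3×5=15
  transport cost 246, fixed 128 → total 374.
Compare {P1}: transport cost 404 + fixed 53 = 457.
Compare {P2}: transport cost 396 + fixed 75 = 471.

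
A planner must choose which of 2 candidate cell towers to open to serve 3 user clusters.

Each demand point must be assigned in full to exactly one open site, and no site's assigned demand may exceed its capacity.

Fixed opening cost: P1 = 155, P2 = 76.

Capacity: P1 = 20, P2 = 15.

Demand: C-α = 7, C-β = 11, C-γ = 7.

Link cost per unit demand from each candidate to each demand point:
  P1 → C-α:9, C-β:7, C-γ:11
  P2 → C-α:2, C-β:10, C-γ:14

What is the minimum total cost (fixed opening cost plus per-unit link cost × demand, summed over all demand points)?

399

Open {P1, P2}; cheapest assignment that respects the capacities:
  P1 (cap 20, load 18): C-β, C-γ — cost 11×7 + 7×11 = 154
  P2 (cap 15, load 7): C-α — cost 7×2 = 14
  Shipping 168, fixed 231 → total 399.
  Any other capacity-feasible assignment to {P1, P2} ships for at least 168.
Total demand is 25 and no other set of sites has combined capacity ≥ 25, so {P1, P2} is the only feasible choice of open sites. Minimum: 399.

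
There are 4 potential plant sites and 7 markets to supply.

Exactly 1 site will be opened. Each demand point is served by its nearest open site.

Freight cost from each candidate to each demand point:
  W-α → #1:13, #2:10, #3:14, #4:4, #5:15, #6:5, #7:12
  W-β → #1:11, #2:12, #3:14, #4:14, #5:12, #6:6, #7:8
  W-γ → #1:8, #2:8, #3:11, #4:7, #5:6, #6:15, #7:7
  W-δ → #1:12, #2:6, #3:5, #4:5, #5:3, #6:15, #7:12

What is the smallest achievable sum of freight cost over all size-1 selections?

58

Open {W-δ}.
  #1→W-δ 12, #2→W-δ 6, #3→W-δ 5, #4→W-δ 5, #5→W-δ 3, #6→W-δ 15, #7→W-δ 12  ⇒ total 58.
Compare {W-γ}: total 62.
Compare {W-α}: total 73.
No size-1 selection does better; minimum is 58.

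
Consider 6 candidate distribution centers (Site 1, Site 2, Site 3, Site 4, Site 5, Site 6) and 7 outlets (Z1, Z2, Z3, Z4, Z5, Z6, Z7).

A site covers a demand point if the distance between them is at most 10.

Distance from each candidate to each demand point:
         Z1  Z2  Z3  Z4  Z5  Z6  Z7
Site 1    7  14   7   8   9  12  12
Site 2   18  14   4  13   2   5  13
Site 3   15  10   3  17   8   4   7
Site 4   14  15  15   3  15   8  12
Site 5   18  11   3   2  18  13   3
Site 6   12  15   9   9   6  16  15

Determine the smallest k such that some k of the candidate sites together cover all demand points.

2

Coverage sets (demand points within 10 of each site):
  Site 1: {Z1, Z3, Z4, Z5}
  Site 2: {Z3, Z5, Z6}
  Site 3: {Z2, Z3, Z5, Z6, Z7}
  Site 4: {Z4, Z6}
  Site 5: {Z3, Z4, Z7}
  Site 6: {Z3, Z4, Z5}
No single site covers all 7 demand points.
But {Site 1, Site 3} covers everything, so the minimum is 2.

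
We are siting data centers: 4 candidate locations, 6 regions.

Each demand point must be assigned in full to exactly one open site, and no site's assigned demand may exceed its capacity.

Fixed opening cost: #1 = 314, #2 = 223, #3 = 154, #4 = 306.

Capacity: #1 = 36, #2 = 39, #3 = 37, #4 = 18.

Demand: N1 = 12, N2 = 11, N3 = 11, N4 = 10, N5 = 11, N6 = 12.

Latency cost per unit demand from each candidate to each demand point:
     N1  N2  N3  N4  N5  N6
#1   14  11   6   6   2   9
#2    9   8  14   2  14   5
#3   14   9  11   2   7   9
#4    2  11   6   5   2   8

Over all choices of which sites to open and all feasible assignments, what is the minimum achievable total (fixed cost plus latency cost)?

851

Open {#2, #3}; cheapest assignment that respects the capacities:
  #2 (cap 39, load 35): N1, N2, N6 — cost 12×9 + 11×8 + 12×5 = 256
  #3 (cap 37, load 32): N3, N4, N5 — cost 11×11 + 10×2 + 11×7 = 218
  Shipping 474, fixed 377 → total 851.
  Any other capacity-feasible assignment to {#2, #3} ships for at least 474.
Compare {#1, #2}: its best feasible assignment gives total 934.
Compare {#1, #3}: its best feasible assignment gives total 951.
Every other set of open sites that can feasibly serve all demand totals ≥ 934 even under its best assignment. Minimum: 851.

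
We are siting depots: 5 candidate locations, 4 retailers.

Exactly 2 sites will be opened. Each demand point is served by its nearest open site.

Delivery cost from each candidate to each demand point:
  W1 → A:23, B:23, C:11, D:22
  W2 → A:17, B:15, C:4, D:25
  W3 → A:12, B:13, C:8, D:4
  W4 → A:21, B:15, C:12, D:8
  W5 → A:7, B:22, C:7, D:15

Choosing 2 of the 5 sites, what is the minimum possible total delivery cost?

31

Open {W3, W5}.
  A→W5 7, B→W3 13, C→W5 7, D→W3 4  ⇒ total 31.
Compare {W2, W3}: total 33.
Compare {W1, W3}: total 37.
No size-2 selection does better; minimum is 31.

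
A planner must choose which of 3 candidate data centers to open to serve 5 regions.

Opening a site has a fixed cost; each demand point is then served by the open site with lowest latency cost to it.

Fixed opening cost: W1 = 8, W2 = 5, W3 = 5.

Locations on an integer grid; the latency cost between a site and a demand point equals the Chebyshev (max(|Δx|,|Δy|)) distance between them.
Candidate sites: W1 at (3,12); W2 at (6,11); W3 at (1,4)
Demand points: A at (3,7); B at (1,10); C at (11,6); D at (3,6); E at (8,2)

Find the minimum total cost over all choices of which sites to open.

32

Open {W2, W3}: assign each demand point to its cheapest open site.
  A→W3 3, B→W2 5, C→W2 5, D→W3 2, E→W3 7
  latency cost 22, fixed 10 → total 32.
Compare {W2}: latency cost 28 + fixed 5 = 33.
Compare {W3}: latency cost 28 + fixed 5 = 33.
Compare {W1, W3}: latency cost 22 + fixed 13 = 35.
All other subsets cost ≥ 33. Minimum total cost: 32.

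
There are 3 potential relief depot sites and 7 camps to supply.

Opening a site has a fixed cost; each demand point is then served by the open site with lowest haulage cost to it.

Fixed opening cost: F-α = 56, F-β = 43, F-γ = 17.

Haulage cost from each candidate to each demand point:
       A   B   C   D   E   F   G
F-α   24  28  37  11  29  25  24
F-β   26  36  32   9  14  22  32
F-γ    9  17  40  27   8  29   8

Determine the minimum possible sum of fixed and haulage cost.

Open {F-γ}: assign each demand point to its cheapest open site.
  A→F-γ 9, B→F-γ 17, C→F-γ 40, D→F-γ 27, E→F-γ 8, F→F-γ 29, G→F-γ 8
  haulage cost 138, fixed 17 → total 155.
Compare {F-β, F-γ}: haulage cost 105 + fixed 60 = 165.
Compare {F-α, F-γ}: haulage cost 115 + fixed 73 = 188.
Compare {F-β}: haulage cost 171 + fixed 43 = 214.
All other subsets cost ≥ 165. Minimum total cost: 155.

155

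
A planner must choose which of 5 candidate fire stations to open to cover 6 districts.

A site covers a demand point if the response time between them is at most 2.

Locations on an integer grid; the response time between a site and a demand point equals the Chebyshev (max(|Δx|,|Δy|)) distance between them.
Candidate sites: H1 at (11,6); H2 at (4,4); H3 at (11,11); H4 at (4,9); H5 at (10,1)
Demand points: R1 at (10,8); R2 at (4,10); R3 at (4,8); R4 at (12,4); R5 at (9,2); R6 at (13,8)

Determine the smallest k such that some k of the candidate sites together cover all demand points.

Coverage sets (demand points within 2 of each site):
  H1: {R1, R4, R6}
  H2: {}
  H3: {}
  H4: {R2, R3}
  H5: {R5}
No 2 sites suffice: every size-2 union leaves at least one demand point uncovered.
But {H1, H4, H5} covers everything, so the minimum is 3.

3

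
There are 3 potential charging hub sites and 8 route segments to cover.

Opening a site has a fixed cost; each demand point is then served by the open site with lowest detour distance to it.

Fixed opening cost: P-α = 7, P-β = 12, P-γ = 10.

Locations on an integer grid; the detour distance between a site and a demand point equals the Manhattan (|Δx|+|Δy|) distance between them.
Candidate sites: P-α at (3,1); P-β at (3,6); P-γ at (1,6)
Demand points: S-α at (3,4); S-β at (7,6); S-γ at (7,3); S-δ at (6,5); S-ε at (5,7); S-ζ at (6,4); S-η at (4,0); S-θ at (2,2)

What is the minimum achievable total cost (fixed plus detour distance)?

Open {P-α, P-β}: assign each demand point to its cheapest open site.
  S-α→P-β 2, S-β→P-β 4, S-γ→P-α 6, S-δ→P-β 4, S-ε→P-β 3, S-ζ→P-β 5, S-η→P-α 2, S-θ→P-α 2
  detour distance 28, fixed 19 → total 47.
Compare {P-β}: detour distance 37 + fixed 12 = 49.
Compare {P-α}: detour distance 43 + fixed 7 = 50.
Compare {P-α, P-γ}: detour distance 36 + fixed 17 = 53.
All other subsets cost ≥ 49. Minimum total cost: 47.

47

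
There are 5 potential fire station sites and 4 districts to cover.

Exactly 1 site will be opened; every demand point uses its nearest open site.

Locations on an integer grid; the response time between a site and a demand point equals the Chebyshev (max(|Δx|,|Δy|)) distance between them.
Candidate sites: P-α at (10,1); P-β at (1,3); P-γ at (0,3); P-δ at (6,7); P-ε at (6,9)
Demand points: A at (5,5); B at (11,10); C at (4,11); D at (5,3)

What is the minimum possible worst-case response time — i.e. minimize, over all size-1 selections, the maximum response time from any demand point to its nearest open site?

Open {P-δ}.
  Farthest demand point is B at response time 5 (to P-δ); all others are ≤ 5.
With {P-ε} the worst case is 6.
With {P-α} the worst case is 10.
No size-1 selection achieves below 5.

5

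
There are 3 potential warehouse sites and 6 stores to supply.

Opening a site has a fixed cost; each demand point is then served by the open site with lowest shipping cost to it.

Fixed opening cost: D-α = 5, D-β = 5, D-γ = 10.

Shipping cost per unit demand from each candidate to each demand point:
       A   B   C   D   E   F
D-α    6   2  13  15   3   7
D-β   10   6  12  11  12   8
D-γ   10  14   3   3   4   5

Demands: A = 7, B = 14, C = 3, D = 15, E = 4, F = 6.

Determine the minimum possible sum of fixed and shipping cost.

181

Open {D-α, D-γ}: assign each demand point to its cheapest open site.
  A→D-α 7×6=42, B→D-α 14×2=28, C→D-γ 3×3=9, D→D-γ 15×3=45, E→D-α 4×3=12, F→D-γ 6×5=30
  shipping cost 166, fixed 15 → total 181.
Compare {D-α, D-β, D-γ}: shipping cost 166 + fixed 20 = 186.
Compare {D-β, D-γ}: shipping cost 254 + fixed 15 = 269.
Compare {D-α, D-β}: shipping cost 325 + fixed 10 = 335.
All other subsets cost ≥ 186. Minimum total cost: 181.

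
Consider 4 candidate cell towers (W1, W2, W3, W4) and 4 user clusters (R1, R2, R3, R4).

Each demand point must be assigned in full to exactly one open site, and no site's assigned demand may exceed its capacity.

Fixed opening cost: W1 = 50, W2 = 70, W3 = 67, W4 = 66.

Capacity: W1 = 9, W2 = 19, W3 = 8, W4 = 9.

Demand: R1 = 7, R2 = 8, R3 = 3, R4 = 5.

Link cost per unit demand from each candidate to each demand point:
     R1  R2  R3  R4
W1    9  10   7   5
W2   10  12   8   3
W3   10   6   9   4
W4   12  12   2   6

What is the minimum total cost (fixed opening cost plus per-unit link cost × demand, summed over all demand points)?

294

Open {W2, W3}; cheapest assignment that respects the capacities:
  W2 (cap 19, load 15): R1, R3, R4 — cost 7×10 + 3×8 + 5×3 = 109
  W3 (cap 8, load 8): R2 — cost 8×6 = 48
  Shipping 157, fixed 137 → total 294.
  Any other capacity-feasible assignment to {W2, W3} ships for at least 157.
Compare {W1, W2}: its best feasible assignment gives total 309.
Compare {W1, W3, W4}: its best feasible assignment gives total 330.
Every other set of open sites that can feasibly serve all demand totals ≥ 309 even under its best assignment. Minimum: 294.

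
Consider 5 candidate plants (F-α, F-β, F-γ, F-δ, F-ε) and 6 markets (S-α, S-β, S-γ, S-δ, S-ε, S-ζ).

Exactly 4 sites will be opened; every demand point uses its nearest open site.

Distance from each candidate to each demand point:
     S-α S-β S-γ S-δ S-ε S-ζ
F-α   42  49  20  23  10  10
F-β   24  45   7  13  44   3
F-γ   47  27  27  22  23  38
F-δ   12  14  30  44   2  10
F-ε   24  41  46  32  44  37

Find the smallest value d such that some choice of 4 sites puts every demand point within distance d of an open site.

14

Open {F-α, F-β, F-γ, F-δ}.
  Farthest demand point is S-β at distance 14 (to F-δ); all others are ≤ 14.
With {F-α, F-β, F-δ, F-ε} the worst case is 14.
With {F-β, F-γ, F-δ, F-ε} the worst case is 14.
No size-4 selection achieves below 14.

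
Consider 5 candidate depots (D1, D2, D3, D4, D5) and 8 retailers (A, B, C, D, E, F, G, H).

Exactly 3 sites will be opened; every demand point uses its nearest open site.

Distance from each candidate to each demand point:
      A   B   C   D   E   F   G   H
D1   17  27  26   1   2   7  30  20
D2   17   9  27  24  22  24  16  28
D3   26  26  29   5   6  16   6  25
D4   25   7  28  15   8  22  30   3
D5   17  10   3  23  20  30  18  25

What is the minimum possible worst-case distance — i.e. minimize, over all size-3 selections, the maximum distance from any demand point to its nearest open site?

Open {D3, D4, D5}.
  Farthest demand point is A at distance 17 (to D5); all others are ≤ 17.
With {D1, D4, D5} the worst case is 18.
With {D1, D2, D5} the worst case is 20.
No size-3 selection achieves below 17.

17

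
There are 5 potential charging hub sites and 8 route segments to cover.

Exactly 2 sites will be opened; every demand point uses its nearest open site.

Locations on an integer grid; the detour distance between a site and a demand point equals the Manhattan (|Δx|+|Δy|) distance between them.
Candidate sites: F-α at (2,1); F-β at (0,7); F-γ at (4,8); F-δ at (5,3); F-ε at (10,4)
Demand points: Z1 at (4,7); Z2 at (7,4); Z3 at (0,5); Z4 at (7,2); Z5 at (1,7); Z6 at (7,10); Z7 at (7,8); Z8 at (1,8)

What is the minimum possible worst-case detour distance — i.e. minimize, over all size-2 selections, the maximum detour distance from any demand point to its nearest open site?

7

Open {F-α, F-γ}.
  Farthest demand point is Z2 at detour distance 7 (to F-γ); all others are ≤ 7.
With {F-γ, F-δ} the worst case is 7.
With {F-γ, F-ε} the worst case is 7.
No size-2 selection achieves below 7.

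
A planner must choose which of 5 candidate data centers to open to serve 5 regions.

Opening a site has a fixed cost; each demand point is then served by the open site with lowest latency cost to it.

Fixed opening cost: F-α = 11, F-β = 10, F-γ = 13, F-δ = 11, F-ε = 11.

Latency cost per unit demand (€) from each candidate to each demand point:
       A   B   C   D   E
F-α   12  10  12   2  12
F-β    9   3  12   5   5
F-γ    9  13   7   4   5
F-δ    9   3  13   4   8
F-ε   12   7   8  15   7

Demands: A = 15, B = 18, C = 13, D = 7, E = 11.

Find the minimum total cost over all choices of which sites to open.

Open {F-α, F-β, F-γ}: assign each demand point to its cheapest open site.
  A→F-β 15×9=135, B→F-β 18×3=54, C→F-γ 13×7=91, D→F-α 7×2=14, E→F-β 11×5=55
  latency cost 349, fixed 34 → total 383.
Compare {F-α, F-γ, F-δ}: latency cost 349 + fixed 35 = 384.
Compare {F-β, F-γ}: latency cost 363 + fixed 23 = 386.
Compare {F-γ, F-δ}: latency cost 363 + fixed 24 = 387.
All other subsets cost ≥ 384. Minimum total cost: 383.

383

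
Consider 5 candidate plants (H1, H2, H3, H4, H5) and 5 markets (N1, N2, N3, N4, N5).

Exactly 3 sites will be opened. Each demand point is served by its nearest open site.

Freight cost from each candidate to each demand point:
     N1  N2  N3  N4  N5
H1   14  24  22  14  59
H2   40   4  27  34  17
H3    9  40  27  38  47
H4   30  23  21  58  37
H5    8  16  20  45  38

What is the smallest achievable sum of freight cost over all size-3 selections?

63

Open {H1, H2, H5}.
  N1→H5 8, N2→H2 4, N3→H5 20, N4→H1 14, N5→H2 17  ⇒ total 63.
Compare {H1, H2, H3}: total 66.
Compare {H1, H2, H4}: total 70.
No size-3 selection does better; minimum is 63.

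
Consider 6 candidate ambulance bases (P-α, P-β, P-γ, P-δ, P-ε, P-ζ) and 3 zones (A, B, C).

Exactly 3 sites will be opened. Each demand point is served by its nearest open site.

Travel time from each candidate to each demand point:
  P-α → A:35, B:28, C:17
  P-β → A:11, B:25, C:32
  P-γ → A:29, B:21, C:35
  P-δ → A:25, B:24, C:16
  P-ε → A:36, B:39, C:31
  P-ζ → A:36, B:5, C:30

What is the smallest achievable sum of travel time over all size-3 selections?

Open {P-β, P-δ, P-ζ}.
  A→P-β 11, B→P-ζ 5, C→P-δ 16  ⇒ total 32.
Compare {P-α, P-β, P-ζ}: total 33.
Compare {P-α, P-δ, P-ζ}: total 46.
No size-3 selection does better; minimum is 32.

32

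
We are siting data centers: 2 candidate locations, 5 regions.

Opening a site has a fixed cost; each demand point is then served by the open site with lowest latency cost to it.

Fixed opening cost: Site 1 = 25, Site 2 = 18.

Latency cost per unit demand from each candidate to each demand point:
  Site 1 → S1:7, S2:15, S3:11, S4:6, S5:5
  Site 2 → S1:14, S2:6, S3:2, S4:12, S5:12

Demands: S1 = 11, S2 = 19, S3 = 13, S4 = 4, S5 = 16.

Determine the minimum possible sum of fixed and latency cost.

Open {Site 1, Site 2}: assign each demand point to its cheapest open site.
  S1→Site 1 11×7=77, S2→Site 2 19×6=114, S3→Site 2 13×2=26, S4→Site 1 4×6=24, S5→Site 1 16×5=80
  latency cost 321, fixed 43 → total 364.
Compare {Site 2}: latency cost 534 + fixed 18 = 552.
Compare {Site 1}: latency cost 609 + fixed 25 = 634.

364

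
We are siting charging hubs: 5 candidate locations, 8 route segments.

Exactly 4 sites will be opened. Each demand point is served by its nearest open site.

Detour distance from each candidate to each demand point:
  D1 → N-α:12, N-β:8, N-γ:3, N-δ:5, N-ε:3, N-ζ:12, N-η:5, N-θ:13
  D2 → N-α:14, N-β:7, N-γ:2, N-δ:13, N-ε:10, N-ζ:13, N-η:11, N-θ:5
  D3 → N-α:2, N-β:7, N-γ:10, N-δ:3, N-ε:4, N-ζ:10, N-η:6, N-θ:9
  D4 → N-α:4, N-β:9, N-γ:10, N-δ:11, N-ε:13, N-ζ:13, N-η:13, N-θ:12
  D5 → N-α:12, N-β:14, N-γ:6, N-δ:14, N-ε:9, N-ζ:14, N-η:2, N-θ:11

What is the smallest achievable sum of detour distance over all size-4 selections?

Open {D1, D2, D3, D5}.
  N-α→D3 2, N-β→D2 7, N-γ→D2 2, N-δ→D3 3, N-ε→D1 3, N-ζ→D3 10, N-η→D5 2, N-θ→D2 5  ⇒ total 34.
Compare {D2, D3, D4, D5}: total 35.
Compare {D1, D2, D3, D4}: total 37.
No size-4 selection does better; minimum is 34.

34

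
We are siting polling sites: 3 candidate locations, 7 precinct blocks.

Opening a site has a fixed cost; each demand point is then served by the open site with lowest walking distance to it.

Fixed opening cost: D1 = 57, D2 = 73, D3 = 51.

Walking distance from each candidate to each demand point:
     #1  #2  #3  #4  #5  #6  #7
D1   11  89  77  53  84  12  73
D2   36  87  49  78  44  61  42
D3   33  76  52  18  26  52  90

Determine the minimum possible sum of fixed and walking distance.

376

Open {D1, D3}: assign each demand point to its cheapest open site.
  #1→D1 11, #2→D3 76, #3→D3 52, #4→D3 18, #5→D3 26, #6→D1 12, #7→D1 73
  walking distance 268, fixed 108 → total 376.
Compare {D3}: walking distance 347 + fixed 51 = 398.
Compare {D1, D2, D3}: walking distance 234 + fixed 181 = 415.
Compare {D2, D3}: walking distance 296 + fixed 124 = 420.
All other subsets cost ≥ 398. Minimum total cost: 376.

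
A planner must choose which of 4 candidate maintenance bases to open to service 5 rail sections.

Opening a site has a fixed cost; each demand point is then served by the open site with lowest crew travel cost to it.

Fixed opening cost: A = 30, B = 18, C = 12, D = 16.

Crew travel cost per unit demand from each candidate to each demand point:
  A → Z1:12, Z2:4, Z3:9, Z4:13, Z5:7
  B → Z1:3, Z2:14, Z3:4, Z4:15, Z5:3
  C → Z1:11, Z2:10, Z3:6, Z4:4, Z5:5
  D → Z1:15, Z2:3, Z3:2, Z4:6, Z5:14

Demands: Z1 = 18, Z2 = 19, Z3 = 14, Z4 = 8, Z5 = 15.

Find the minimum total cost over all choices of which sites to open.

262

Open {B, C, D}: assign each demand point to its cheapest open site.
  Z1→B 18×3=54, Z2→D 19×3=57, Z3→D 14×2=28, Z4→C 8×4=32, Z5→B 15×3=45
  crew travel cost 216, fixed 46 → total 262.
Compare {B, D}: crew travel cost 232 + fixed 34 = 266.
Compare {A, B, C, D}: crew travel cost 216 + fixed 76 = 292.
Compare {A, B, D}: crew travel cost 232 + fixed 64 = 296.
All other subsets cost ≥ 266. Minimum total cost: 262.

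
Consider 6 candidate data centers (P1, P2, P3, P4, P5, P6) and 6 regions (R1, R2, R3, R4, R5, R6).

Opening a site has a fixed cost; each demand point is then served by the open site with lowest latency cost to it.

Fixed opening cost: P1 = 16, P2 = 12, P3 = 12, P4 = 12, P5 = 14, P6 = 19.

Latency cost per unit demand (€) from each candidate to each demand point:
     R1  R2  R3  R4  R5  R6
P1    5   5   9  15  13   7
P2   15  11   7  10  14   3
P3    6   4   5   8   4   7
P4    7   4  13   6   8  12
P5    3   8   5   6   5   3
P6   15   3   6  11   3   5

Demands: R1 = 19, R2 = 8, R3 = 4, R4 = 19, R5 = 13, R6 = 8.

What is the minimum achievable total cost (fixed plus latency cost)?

Open {P5, P6}: assign each demand point to its cheapest open site.
  R1→P5 19×3=57, R2→P6 8×3=24, R3→P5 4×5=20, R4→P5 19×6=114, R5→P6 13×3=39, R6→P5 8×3=24
  latency cost 278, fixed 33 → total 311.
Compare {P2, P5, P6}: latency cost 278 + fixed 45 = 323.
Compare {P3, P5, P6}: latency cost 278 + fixed 45 = 323.
Compare {P4, P5, P6}: latency cost 278 + fixed 45 = 323.
All other subsets cost ≥ 323. Minimum total cost: 311.

311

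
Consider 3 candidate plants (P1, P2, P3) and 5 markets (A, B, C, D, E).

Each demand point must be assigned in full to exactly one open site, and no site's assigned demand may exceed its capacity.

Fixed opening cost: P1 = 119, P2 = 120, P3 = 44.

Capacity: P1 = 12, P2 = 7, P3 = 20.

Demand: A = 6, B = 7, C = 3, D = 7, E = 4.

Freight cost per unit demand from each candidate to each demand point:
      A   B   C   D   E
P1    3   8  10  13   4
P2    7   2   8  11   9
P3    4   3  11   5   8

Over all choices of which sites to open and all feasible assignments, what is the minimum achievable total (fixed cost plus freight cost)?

Open {P1, P3}; cheapest assignment that respects the capacities:
  P1 (cap 12, load 10): A, E — cost 6×3 + 4×4 = 34
  P3 (cap 20, load 17): B, C, D — cost 7×3 + 3×11 + 7×5 = 89
  Shipping 123, fixed 163 → total 286.
  Any other capacity-feasible assignment to {P1, P3} ships for at least 123.
Compare {P2, P3}: its best feasible assignment gives total 302.
Compare {P1, P2, P3}: its best feasible assignment gives total 397.
Every other set of open sites that can feasibly serve all demand totals ≥ 302 even under its best assignment. Minimum: 286.

286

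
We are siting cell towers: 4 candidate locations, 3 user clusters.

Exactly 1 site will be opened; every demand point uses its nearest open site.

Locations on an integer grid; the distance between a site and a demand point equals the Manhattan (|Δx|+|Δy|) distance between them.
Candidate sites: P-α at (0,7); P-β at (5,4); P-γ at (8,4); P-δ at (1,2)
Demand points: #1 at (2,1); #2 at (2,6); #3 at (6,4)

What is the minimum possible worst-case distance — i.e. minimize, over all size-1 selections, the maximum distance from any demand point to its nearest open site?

6

Open {P-β}.
  Farthest demand point is #1 at distance 6 (to P-β); all others are ≤ 6.
With {P-δ} the worst case is 7.
With {P-α} the worst case is 9.
No size-1 selection achieves below 6.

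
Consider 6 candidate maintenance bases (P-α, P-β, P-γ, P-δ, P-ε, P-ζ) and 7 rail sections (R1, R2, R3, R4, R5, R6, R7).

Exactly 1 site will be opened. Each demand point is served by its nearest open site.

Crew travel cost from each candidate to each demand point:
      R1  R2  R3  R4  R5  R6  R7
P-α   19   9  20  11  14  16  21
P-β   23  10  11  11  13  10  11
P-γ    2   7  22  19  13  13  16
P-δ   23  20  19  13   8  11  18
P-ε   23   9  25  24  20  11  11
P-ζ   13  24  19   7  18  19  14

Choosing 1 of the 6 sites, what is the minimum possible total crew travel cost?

89

Open {P-β}.
  R1→P-β 23, R2→P-β 10, R3→P-β 11, R4→P-β 11, R5→P-β 13, R6→P-β 10, R7→P-β 11  ⇒ total 89.
Compare {P-γ}: total 92.
Compare {P-α}: total 110.
No size-1 selection does better; minimum is 89.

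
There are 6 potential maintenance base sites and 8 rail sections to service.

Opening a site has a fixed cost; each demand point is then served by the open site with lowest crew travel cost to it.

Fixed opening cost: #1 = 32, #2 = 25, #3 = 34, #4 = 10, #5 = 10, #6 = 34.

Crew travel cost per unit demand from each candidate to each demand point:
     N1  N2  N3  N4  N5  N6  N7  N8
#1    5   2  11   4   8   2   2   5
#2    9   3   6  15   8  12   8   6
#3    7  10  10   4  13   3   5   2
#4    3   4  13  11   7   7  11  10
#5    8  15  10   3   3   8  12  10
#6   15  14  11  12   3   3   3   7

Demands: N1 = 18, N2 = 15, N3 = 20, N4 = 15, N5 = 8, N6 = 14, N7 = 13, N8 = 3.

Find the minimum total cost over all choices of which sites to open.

419

Open {#1, #2, #4, #5}: assign each demand point to its cheapest open site.
  N1→#4 18×3=54, N2→#1 15×2=30, N3→#2 20×6=120, N4→#5 15×3=45, N5→#5 8×3=24, N6→#1 14×2=28, N7→#1 13×2=26, N8→#1 3×5=15
  crew travel cost 342, fixed 77 → total 419.
Compare {#1, #2, #3, #4, #5}: crew travel cost 333 + fixed 111 = 444.
Compare {#1, #2, #5}: crew travel cost 378 + fixed 67 = 445.
Compare {#1, #2, #4, #5, #6}: crew travel cost 342 + fixed 111 = 453.
All other subsets cost ≥ 444. Minimum total cost: 419.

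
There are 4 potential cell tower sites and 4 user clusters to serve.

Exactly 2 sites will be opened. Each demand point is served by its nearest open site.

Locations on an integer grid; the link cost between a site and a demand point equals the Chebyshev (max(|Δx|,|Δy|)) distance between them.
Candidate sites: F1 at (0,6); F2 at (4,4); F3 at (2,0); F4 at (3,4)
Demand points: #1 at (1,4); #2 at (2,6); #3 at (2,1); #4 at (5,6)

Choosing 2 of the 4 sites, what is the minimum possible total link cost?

Open {F3, F4}.
  #1→F4 2, #2→F4 2, #3→F3 1, #4→F4 2  ⇒ total 7.
Compare {F2, F3}: total 8.
Compare {F1, F2}: total 9.
No size-2 selection does better; minimum is 7.

7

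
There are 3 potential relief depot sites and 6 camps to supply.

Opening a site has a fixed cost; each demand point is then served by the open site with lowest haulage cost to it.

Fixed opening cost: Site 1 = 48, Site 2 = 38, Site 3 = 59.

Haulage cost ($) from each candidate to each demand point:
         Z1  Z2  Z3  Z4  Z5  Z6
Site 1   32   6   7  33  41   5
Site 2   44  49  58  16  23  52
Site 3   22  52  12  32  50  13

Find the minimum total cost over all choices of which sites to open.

Open {Site 1}: assign each demand point to its cheapest open site.
  Z1→Site 1 32, Z2→Site 1 6, Z3→Site 1 7, Z4→Site 1 33, Z5→Site 1 41, Z6→Site 1 5
  haulage cost 124, fixed 48 → total 172.
Compare {Site 1, Site 2}: haulage cost 89 + fixed 86 = 175.
Compare {Site 1, Site 3}: haulage cost 113 + fixed 107 = 220.
Compare {Site 1, Site 2, Site 3}: haulage cost 79 + fixed 145 = 224.
All other subsets cost ≥ 175. Minimum total cost: 172.

172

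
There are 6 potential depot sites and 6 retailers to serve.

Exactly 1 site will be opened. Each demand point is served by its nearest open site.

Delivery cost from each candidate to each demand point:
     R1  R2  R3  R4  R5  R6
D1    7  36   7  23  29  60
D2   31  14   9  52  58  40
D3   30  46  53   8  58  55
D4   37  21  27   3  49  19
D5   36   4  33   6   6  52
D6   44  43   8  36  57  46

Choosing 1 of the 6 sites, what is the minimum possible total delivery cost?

137

Open {D5}.
  R1→D5 36, R2→D5 4, R3→D5 33, R4→D5 6, R5→D5 6, R6→D5 52  ⇒ total 137.
Compare {D4}: total 156.
Compare {D1}: total 162.
No size-1 selection does better; minimum is 137.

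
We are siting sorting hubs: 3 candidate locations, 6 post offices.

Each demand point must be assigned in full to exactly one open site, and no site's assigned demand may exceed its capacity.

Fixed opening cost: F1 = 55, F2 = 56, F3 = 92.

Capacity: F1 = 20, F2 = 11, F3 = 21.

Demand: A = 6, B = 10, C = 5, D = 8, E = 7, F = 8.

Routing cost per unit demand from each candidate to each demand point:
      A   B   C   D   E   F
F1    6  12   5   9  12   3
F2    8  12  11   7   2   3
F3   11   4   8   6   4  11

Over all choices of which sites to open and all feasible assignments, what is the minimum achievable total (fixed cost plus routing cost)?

390

Open {F1, F2, F3}; cheapest assignment that respects the capacities:
  F1 (cap 20, load 19): A, C, F — cost 6×6 + 5×5 + 8×3 = 85
  F2 (cap 11, load 7): E — cost 7×2 = 14
  F3 (cap 21, load 18): B, D — cost 10×4 + 8×6 = 88
  Shipping 187, fixed 203 → total 390.
  Any other capacity-feasible assignment to {F1, F2, F3} ships for at least 187.
Total demand is 44 and no other set of sites has combined capacity ≥ 44, so {F1, F2, F3} is the only feasible choice of open sites. Minimum: 390.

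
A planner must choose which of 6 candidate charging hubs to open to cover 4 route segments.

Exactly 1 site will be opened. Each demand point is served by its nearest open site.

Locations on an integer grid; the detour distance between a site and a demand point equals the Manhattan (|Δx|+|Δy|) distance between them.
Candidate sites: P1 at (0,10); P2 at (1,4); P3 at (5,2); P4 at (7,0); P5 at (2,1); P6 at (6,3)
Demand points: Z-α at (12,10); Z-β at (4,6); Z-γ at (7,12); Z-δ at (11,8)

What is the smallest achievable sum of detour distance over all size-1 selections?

Open {P6}.
  Z-α→P6 13, Z-β→P6 5, Z-γ→P6 10, Z-δ→P6 10  ⇒ total 38.
Compare {P1}: total 42.
Compare {P3}: total 44.
No size-1 selection does better; minimum is 38.

38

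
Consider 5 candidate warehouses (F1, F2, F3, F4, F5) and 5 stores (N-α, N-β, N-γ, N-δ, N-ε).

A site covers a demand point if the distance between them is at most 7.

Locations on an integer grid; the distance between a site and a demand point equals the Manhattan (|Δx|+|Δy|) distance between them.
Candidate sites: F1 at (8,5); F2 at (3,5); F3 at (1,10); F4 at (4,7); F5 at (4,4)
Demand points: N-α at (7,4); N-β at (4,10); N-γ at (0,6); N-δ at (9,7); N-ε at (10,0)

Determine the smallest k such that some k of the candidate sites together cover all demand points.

2

Coverage sets (demand points within 7 of each site):
  F1: {N-α, N-δ, N-ε}
  F2: {N-α, N-β, N-γ}
  F3: {N-β, N-γ}
  F4: {N-α, N-β, N-γ, N-δ}
  F5: {N-α, N-β, N-γ}
No single site covers all 5 demand points.
But {F1, F2} covers everything, so the minimum is 2.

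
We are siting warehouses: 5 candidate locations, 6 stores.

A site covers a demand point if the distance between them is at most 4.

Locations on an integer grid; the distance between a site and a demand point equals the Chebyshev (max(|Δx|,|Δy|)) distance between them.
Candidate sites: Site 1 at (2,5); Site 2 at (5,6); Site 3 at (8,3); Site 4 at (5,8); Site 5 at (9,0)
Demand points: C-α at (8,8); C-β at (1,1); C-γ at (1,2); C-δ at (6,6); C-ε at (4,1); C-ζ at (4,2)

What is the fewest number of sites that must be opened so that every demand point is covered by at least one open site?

Coverage sets (demand points within 4 of each site):
  Site 1: {C-β, C-γ, C-δ, C-ε, C-ζ}
  Site 2: {C-α, C-γ, C-δ, C-ζ}
  Site 3: {C-δ, C-ε, C-ζ}
  Site 4: {C-α, C-δ}
  Site 5: {}
No single site covers all 6 demand points.
But {Site 1, Site 2} covers everything, so the minimum is 2.

2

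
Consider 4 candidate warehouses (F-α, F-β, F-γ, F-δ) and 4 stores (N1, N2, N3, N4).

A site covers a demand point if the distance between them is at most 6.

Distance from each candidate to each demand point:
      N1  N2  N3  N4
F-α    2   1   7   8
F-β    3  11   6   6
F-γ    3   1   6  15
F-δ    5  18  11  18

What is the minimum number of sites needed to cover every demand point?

Coverage sets (demand points within 6 of each site):
  F-α: {N1, N2}
  F-β: {N1, N3, N4}
  F-γ: {N1, N2, N3}
  F-δ: {N1}
No single site covers all 4 demand points.
But {F-α, F-β} covers everything, so the minimum is 2.

2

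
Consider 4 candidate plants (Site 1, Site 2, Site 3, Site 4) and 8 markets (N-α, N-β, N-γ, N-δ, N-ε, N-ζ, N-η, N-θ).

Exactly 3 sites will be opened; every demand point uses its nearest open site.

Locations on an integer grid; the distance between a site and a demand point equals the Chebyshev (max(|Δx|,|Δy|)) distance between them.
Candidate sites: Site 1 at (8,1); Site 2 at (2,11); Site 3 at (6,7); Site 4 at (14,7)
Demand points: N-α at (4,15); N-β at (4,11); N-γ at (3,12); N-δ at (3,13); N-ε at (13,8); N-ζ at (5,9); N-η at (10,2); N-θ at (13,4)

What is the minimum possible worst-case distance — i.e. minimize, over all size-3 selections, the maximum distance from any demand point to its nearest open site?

4

Open {Site 1, Site 2, Site 4}.
  Farthest demand point is N-α at distance 4 (to Site 2); all others are ≤ 4.
With {Site 2, Site 3, Site 4} the worst case is 5.
With {Site 1, Site 2, Site 3} the worst case is 7.
No size-3 selection achieves below 4.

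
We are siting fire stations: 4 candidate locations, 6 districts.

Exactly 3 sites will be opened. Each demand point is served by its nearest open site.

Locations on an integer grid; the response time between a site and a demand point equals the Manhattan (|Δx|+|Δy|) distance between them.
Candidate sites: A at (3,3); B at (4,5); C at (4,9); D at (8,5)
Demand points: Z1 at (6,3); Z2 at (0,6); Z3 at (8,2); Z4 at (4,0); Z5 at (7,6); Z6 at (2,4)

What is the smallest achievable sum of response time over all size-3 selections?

19

Open {A, B, D}.
  Z1→A 3, Z2→B 5, Z3→D 3, Z4→A 4, Z5→D 2, Z6→A 2  ⇒ total 19.
Compare {A, C, D}: total 20.
Compare {B, C, D}: total 22.
No size-3 selection does better; minimum is 19.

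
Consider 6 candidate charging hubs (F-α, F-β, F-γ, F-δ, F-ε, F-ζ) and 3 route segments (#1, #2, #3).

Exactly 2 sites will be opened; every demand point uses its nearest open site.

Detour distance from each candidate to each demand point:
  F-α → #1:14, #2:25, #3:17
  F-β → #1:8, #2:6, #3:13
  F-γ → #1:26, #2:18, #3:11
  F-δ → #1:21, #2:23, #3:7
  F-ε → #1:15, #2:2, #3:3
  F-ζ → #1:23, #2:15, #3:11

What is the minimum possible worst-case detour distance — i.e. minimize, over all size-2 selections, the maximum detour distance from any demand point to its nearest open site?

Open {F-β, F-δ}.
  Farthest demand point is #1 at detour distance 8 (to F-β); all others are ≤ 8.
With {F-β, F-ε} the worst case is 8.
With {F-β, F-γ} the worst case is 11.
No size-2 selection achieves below 8.

8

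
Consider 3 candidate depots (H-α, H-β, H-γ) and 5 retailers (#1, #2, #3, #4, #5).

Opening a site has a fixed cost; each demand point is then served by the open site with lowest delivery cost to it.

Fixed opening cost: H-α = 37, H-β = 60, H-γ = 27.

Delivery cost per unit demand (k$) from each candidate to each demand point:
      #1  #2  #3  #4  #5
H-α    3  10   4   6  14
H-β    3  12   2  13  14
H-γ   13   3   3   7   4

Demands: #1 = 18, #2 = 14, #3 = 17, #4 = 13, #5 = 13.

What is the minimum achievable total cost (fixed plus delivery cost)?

341

Open {H-α, H-γ}: assign each demand point to its cheapest open site.
  #1→H-α 18×3=54, #2→H-γ 14×3=42, #3→H-γ 17×3=51, #4→H-α 13×6=78, #5→H-γ 13×4=52
  delivery cost 277, fixed 64 → total 341.
Compare {H-β, H-γ}: delivery cost 273 + fixed 87 = 360.
Compare {H-α, H-β, H-γ}: delivery cost 260 + fixed 124 = 384.
Compare {H-γ}: delivery cost 470 + fixed 27 = 497.
All other subsets cost ≥ 360. Minimum total cost: 341.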